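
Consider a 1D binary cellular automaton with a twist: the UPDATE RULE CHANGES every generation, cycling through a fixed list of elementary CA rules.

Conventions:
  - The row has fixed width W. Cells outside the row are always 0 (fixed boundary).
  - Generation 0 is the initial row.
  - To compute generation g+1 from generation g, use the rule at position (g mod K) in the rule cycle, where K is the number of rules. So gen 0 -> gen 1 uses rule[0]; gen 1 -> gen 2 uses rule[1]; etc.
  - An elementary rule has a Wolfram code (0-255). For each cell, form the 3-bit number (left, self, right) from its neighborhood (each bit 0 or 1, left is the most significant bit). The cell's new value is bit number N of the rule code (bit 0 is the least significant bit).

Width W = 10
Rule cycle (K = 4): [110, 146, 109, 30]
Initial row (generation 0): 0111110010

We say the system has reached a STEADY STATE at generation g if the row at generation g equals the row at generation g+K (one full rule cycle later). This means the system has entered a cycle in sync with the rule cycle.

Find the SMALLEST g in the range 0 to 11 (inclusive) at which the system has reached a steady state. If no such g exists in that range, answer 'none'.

Gen 0: 0111110010
Gen 1 (rule 110): 1100010110
Gen 2 (rule 146): 0010100001
Gen 3 (rule 109): 1011101101
Gen 4 (rule 30): 1010001001
Gen 5 (rule 110): 1110011011
Gen 6 (rule 146): 0101100000
Gen 7 (rule 109): 0111101111
Gen 8 (rule 30): 1100001000
Gen 9 (rule 110): 1100011000
Gen 10 (rule 146): 0010100100
Gen 11 (rule 109): 1011100101
Gen 12 (rule 30): 1010011101
Gen 13 (rule 110): 1110110111
Gen 14 (rule 146): 0100000010
Gen 15 (rule 109): 0101111010

Answer: none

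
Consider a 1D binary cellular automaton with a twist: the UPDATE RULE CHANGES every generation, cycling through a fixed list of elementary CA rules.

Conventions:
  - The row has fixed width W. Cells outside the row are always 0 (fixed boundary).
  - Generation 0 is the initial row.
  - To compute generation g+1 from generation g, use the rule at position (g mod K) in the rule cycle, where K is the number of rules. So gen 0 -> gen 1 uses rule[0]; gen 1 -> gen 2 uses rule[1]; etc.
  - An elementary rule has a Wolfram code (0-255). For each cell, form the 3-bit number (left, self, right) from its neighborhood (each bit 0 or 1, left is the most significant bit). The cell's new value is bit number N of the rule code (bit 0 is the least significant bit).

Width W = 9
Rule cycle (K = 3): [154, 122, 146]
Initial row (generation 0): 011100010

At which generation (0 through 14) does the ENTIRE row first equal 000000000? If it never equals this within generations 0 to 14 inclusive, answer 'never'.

Gen 0: 011100010
Gen 1 (rule 154): 111010101
Gen 2 (rule 122): 101101010
Gen 3 (rule 146): 000000001
Gen 4 (rule 154): 000000010
Gen 5 (rule 122): 000000101
Gen 6 (rule 146): 000001000
Gen 7 (rule 154): 000010100
Gen 8 (rule 122): 000101010
Gen 9 (rule 146): 001000001
Gen 10 (rule 154): 010100010
Gen 11 (rule 122): 101010101
Gen 12 (rule 146): 000000000
Gen 13 (rule 154): 000000000
Gen 14 (rule 122): 000000000

Answer: 12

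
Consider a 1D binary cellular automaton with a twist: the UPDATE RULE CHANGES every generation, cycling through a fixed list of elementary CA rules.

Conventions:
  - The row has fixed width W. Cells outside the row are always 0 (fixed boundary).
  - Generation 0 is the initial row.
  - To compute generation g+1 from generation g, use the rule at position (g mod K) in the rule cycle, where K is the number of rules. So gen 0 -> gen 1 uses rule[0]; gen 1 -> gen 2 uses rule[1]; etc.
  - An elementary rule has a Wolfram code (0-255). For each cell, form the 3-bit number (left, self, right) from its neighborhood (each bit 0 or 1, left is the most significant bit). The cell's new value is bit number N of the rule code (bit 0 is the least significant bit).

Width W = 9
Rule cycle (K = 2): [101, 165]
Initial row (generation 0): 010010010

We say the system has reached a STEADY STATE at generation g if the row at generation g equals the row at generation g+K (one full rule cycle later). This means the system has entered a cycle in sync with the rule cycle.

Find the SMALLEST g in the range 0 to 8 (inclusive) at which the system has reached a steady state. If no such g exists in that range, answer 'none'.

Answer: 0

Derivation:
Gen 0: 010010010
Gen 1 (rule 101): 010010010
Gen 2 (rule 165): 010010010
Gen 3 (rule 101): 010010010
Gen 4 (rule 165): 010010010
Gen 5 (rule 101): 010010010
Gen 6 (rule 165): 010010010
Gen 7 (rule 101): 010010010
Gen 8 (rule 165): 010010010
Gen 9 (rule 101): 010010010
Gen 10 (rule 165): 010010010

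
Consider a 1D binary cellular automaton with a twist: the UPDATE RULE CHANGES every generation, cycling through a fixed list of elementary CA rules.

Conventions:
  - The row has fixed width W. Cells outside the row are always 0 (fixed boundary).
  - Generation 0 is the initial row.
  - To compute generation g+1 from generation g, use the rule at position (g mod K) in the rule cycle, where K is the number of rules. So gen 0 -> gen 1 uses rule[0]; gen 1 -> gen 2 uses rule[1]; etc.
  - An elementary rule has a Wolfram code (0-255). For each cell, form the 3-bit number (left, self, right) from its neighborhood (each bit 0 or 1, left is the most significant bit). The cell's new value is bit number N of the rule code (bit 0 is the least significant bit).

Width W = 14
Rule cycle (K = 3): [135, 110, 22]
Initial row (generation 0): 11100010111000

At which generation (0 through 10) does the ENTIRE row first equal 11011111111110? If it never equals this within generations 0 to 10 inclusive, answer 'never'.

Gen 0: 11100010111000
Gen 1 (rule 135): 01001110010011
Gen 2 (rule 110): 11011010110111
Gen 3 (rule 22): 00000010000000
Gen 4 (rule 135): 11111110111111
Gen 5 (rule 110): 10000011100001
Gen 6 (rule 22): 11000100010011
Gen 7 (rule 135): 00011101110100
Gen 8 (rule 110): 00110111011100
Gen 9 (rule 22): 01000000000010
Gen 10 (rule 135): 11011111111110

Answer: 10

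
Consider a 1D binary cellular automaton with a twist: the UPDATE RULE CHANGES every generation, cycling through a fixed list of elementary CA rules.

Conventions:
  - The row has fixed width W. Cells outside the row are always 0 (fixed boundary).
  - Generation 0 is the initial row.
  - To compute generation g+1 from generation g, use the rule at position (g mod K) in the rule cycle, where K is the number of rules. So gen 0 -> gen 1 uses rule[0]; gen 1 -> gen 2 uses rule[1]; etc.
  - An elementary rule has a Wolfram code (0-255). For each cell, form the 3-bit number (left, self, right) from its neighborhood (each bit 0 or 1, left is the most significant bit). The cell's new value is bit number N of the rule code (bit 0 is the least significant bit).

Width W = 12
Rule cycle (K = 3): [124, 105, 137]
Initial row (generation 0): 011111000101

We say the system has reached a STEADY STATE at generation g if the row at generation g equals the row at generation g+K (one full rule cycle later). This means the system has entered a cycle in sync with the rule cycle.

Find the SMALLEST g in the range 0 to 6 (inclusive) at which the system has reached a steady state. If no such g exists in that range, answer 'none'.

Gen 0: 011111000101
Gen 1 (rule 124): 010001100111
Gen 2 (rule 105): 000101100101
Gen 3 (rule 137): 110001000000
Gen 4 (rule 124): 111001100000
Gen 5 (rule 105): 101001101111
Gen 6 (rule 137): 000001001110
Gen 7 (rule 124): 000001101011
Gen 8 (rule 105): 111101110111
Gen 9 (rule 137): 111001100110

Answer: none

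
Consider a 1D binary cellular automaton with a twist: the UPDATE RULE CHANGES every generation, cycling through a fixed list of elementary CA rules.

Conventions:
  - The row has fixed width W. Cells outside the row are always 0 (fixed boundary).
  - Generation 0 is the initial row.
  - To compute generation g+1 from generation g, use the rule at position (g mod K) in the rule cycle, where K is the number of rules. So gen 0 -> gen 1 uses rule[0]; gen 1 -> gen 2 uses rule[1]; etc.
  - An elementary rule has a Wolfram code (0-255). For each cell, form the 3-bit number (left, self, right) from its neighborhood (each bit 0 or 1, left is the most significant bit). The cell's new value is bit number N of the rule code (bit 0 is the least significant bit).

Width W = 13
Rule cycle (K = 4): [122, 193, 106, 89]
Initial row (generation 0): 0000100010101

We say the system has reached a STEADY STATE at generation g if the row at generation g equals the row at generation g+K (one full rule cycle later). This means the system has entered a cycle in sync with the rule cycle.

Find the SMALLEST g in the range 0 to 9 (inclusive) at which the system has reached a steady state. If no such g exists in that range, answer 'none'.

Answer: none

Derivation:
Gen 0: 0000100010101
Gen 1 (rule 122): 0001010101010
Gen 2 (rule 193): 1100000000000
Gen 3 (rule 106): 1100000000000
Gen 4 (rule 89): 1111111111111
Gen 5 (rule 122): 1000000000001
Gen 6 (rule 193): 0011111111100
Gen 7 (rule 106): 0110000000100
Gen 8 (rule 89): 0111111110011
Gen 9 (rule 122): 1100000011111
Gen 10 (rule 193): 0101111001111
Gen 11 (rule 106): 1011001011001
Gen 12 (rule 89): 0011100011100
Gen 13 (rule 122): 0110110110110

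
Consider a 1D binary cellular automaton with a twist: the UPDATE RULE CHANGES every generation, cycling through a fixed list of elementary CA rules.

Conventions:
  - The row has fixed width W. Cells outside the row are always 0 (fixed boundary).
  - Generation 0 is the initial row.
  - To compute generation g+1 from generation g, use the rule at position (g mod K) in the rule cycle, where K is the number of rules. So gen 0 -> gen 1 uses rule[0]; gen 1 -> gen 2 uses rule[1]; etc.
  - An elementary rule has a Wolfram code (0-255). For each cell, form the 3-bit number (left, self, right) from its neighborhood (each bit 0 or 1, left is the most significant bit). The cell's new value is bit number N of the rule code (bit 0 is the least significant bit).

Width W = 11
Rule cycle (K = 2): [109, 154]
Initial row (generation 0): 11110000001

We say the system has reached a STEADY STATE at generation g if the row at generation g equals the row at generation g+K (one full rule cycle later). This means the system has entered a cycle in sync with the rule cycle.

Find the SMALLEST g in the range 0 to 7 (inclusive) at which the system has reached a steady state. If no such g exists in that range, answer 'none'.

Answer: none

Derivation:
Gen 0: 11110000001
Gen 1 (rule 109): 10010111101
Gen 2 (rule 154): 01100111000
Gen 3 (rule 109): 01100101011
Gen 4 (rule 154): 11011000010
Gen 5 (rule 109): 11111011010
Gen 6 (rule 154): 11110010001
Gen 7 (rule 109): 10010010101
Gen 8 (rule 154): 01101100000
Gen 9 (rule 109): 01111101111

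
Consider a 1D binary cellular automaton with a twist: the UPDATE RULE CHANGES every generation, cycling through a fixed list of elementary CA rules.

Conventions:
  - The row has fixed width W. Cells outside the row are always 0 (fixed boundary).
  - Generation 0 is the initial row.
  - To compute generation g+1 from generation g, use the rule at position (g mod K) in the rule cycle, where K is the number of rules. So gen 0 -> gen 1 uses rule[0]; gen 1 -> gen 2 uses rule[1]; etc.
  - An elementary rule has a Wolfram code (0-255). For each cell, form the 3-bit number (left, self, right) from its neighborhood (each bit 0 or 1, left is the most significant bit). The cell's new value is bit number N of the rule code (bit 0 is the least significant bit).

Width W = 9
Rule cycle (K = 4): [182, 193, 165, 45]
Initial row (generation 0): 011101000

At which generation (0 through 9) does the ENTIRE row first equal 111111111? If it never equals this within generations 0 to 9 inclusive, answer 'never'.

Gen 0: 011101000
Gen 1 (rule 182): 101011100
Gen 2 (rule 193): 000001101
Gen 3 (rule 165): 111100011
Gen 4 (rule 45): 100001010
Gen 5 (rule 182): 110011111
Gen 6 (rule 193): 010001111
Gen 7 (rule 165): 010100110
Gen 8 (rule 45): 011100100
Gen 9 (rule 182): 101011110

Answer: never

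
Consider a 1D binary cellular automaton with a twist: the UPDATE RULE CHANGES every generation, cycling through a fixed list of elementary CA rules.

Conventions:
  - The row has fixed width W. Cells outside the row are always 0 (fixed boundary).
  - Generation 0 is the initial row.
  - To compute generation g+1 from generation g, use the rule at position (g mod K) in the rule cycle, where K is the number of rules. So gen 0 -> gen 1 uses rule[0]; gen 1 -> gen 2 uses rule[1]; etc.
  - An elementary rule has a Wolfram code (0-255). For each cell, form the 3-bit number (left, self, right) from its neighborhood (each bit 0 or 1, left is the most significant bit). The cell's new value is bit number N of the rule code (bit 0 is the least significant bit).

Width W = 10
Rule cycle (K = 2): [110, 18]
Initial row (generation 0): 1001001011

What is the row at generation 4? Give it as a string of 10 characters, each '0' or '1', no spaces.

Answer: 0000000000

Derivation:
Gen 0: 1001001011
Gen 1 (rule 110): 1011011111
Gen 2 (rule 18): 0000000000
Gen 3 (rule 110): 0000000000
Gen 4 (rule 18): 0000000000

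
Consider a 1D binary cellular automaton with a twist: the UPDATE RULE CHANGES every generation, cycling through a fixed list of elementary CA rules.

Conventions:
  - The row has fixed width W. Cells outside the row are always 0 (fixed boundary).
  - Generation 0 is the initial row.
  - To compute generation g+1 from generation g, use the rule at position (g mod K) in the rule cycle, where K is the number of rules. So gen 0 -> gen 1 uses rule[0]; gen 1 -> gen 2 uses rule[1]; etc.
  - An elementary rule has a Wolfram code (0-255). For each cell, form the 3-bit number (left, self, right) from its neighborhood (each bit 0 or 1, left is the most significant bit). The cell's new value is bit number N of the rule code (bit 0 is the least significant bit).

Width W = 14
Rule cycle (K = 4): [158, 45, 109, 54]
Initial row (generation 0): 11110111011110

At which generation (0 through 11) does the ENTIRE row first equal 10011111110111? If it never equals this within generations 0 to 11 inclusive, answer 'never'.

Gen 0: 11110111011110
Gen 1 (rule 158): 11100110011101
Gen 2 (rule 45): 10000100010011
Gen 3 (rule 109): 10110101010011
Gen 4 (rule 54): 11001111111100
Gen 5 (rule 158): 10111111111010
Gen 6 (rule 45): 11100000000110
Gen 7 (rule 109): 10101111110110
Gen 8 (rule 54): 11110000001001
Gen 9 (rule 158): 11101000011111
Gen 10 (rule 45): 10011011010000
Gen 11 (rule 109): 10011111110111

Answer: 11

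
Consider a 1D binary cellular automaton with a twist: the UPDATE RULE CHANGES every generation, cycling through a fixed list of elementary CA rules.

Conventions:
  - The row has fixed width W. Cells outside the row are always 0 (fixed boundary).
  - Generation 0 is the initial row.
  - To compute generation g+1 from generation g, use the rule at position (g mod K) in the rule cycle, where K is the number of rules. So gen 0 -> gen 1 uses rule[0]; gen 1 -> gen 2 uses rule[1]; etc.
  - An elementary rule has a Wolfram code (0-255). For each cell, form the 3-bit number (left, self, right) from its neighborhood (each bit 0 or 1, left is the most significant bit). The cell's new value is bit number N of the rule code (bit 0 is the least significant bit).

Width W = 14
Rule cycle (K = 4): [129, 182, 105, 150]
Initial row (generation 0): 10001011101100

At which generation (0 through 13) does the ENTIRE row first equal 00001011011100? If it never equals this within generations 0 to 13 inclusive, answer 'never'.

Gen 0: 10001011101100
Gen 1 (rule 129): 00100001000001
Gen 2 (rule 182): 01110011100011
Gen 3 (rule 105): 01010010101011
Gen 4 (rule 150): 11011110101000
Gen 5 (rule 129): 00001100000011
Gen 6 (rule 182): 00010010000100
Gen 7 (rule 105): 11000000110001
Gen 8 (rule 150): 00100001001011
Gen 9 (rule 129): 10001100000000
Gen 10 (rule 182): 11010010000000
Gen 11 (rule 105): 11100000111111
Gen 12 (rule 150): 01010001011110
Gen 13 (rule 129): 00000100001100

Answer: never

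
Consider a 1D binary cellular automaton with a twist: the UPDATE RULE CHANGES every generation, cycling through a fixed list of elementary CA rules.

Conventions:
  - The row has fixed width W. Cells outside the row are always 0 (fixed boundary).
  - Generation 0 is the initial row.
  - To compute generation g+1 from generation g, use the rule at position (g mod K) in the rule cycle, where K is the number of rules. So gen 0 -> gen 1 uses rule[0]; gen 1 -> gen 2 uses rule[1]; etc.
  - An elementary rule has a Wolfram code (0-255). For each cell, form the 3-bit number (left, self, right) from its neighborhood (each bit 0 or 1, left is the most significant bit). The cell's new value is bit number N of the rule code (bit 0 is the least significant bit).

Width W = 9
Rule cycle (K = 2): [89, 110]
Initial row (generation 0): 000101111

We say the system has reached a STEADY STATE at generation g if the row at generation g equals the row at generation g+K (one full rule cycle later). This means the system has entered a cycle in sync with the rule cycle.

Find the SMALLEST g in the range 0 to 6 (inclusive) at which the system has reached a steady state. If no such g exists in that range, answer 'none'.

Gen 0: 000101111
Gen 1 (rule 89): 110001001
Gen 2 (rule 110): 110011011
Gen 3 (rule 89): 111011011
Gen 4 (rule 110): 101111111
Gen 5 (rule 89): 001000001
Gen 6 (rule 110): 011000011
Gen 7 (rule 89): 011111011
Gen 8 (rule 110): 110001111

Answer: none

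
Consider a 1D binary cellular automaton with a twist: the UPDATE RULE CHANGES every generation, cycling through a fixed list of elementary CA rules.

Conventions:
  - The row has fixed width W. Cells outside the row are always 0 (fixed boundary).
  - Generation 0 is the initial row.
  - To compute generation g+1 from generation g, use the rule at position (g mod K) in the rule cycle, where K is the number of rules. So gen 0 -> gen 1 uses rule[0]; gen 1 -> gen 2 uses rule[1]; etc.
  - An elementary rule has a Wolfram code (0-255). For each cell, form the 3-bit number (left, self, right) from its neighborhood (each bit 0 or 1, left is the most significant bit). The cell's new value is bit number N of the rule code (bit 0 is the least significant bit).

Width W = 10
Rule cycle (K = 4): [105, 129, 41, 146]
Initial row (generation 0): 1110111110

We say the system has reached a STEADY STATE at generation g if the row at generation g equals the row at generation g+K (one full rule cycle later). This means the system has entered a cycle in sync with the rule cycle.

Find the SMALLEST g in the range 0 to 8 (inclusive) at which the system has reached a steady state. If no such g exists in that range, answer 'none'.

Gen 0: 1110111110
Gen 1 (rule 105): 1011100010
Gen 2 (rule 129): 0001001000
Gen 3 (rule 41): 1100000011
Gen 4 (rule 146): 0010000100
Gen 5 (rule 105): 1000110001
Gen 6 (rule 129): 0010000100
Gen 7 (rule 41): 1000110001
Gen 8 (rule 146): 0101001010
Gen 9 (rule 105): 0010000100
Gen 10 (rule 129): 1000110001
Gen 11 (rule 41): 0010100100
Gen 12 (rule 146): 0100011010

Answer: none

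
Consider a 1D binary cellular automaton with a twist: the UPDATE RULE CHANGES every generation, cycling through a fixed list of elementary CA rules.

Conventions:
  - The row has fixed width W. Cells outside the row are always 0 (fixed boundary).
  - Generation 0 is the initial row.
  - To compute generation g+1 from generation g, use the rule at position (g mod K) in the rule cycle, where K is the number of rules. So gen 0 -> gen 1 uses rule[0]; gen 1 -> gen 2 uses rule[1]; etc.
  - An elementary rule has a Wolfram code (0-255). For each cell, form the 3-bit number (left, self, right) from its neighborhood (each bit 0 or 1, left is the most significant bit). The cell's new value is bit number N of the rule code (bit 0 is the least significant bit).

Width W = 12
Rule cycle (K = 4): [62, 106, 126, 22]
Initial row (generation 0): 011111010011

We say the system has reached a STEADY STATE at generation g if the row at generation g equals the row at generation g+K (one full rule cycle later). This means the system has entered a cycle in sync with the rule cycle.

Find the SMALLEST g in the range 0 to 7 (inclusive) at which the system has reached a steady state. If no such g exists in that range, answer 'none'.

Answer: 4

Derivation:
Gen 0: 011111010011
Gen 1 (rule 62): 110000111110
Gen 2 (rule 106): 110001100010
Gen 3 (rule 126): 111011110111
Gen 4 (rule 22): 000000000000
Gen 5 (rule 62): 000000000000
Gen 6 (rule 106): 000000000000
Gen 7 (rule 126): 000000000000
Gen 8 (rule 22): 000000000000
Gen 9 (rule 62): 000000000000
Gen 10 (rule 106): 000000000000
Gen 11 (rule 126): 000000000000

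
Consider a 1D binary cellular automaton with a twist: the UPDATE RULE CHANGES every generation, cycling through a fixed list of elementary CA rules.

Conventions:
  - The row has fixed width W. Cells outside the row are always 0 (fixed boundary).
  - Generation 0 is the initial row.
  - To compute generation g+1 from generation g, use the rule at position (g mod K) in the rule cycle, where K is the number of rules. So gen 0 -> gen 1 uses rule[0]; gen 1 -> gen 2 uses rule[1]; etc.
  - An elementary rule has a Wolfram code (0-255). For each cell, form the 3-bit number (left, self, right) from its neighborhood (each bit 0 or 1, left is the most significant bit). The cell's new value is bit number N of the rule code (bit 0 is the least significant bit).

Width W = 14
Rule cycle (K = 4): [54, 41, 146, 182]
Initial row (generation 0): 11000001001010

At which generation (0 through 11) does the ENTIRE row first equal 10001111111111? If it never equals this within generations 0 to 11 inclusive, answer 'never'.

Gen 0: 11000001001010
Gen 1 (rule 54): 00100011111111
Gen 2 (rule 41): 10001010000000
Gen 3 (rule 146): 01010001000000
Gen 4 (rule 182): 11111011100000
Gen 5 (rule 54): 00000100010000
Gen 6 (rule 41): 11110001000111
Gen 7 (rule 146): 01101010101010
Gen 8 (rule 182): 10011111111111
Gen 9 (rule 54): 11100000000000
Gen 10 (rule 41): 10001111111111
Gen 11 (rule 146): 01010111111110

Answer: 10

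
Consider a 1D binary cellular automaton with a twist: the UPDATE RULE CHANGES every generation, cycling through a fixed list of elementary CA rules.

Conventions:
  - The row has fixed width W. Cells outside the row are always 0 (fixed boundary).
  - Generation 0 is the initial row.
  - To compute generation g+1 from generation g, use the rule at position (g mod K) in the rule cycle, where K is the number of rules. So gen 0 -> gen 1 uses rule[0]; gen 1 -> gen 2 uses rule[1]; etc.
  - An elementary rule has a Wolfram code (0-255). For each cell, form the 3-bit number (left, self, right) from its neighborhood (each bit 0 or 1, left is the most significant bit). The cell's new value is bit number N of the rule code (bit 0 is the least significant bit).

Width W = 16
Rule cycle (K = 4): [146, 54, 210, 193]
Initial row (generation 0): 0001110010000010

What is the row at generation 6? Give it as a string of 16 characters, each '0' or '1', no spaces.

Answer: 0111000100111110

Derivation:
Gen 0: 0001110010000010
Gen 1 (rule 146): 0010101101000101
Gen 2 (rule 54): 0111110011101111
Gen 3 (rule 210): 1011111101100111
Gen 4 (rule 193): 0001111100100011
Gen 5 (rule 146): 0010111011010100
Gen 6 (rule 54): 0111000100111110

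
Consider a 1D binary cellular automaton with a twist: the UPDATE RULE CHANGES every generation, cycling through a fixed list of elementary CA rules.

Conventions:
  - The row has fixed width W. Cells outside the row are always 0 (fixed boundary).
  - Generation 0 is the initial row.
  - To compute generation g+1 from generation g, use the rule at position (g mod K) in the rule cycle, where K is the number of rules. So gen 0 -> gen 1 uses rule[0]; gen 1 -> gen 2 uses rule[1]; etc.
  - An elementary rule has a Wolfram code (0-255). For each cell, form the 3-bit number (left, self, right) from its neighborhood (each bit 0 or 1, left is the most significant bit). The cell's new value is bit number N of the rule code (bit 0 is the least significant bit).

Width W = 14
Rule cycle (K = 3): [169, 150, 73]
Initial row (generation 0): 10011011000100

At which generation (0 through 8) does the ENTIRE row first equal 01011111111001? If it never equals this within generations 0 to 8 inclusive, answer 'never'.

Answer: never

Derivation:
Gen 0: 10011011000100
Gen 1 (rule 169): 00010110010001
Gen 2 (rule 150): 00110001111011
Gen 3 (rule 73): 10110101001011
Gen 4 (rule 169): 01101010000110
Gen 5 (rule 150): 10001011001001
Gen 6 (rule 73): 00100011000000
Gen 7 (rule 169): 10001010011111
Gen 8 (rule 150): 11011011101110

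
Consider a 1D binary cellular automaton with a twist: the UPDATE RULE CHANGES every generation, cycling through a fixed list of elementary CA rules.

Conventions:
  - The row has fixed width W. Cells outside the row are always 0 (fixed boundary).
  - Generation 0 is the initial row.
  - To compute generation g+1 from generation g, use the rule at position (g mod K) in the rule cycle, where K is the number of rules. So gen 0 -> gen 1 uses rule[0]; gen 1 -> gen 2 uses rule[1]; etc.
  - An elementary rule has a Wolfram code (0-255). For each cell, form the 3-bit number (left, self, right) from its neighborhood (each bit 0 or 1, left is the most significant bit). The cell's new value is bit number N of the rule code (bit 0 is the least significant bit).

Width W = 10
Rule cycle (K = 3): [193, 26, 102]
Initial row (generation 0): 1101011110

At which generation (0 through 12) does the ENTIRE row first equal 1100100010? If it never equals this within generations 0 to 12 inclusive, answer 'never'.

Gen 0: 1101011110
Gen 1 (rule 193): 0100001110
Gen 2 (rule 26): 1010011001
Gen 3 (rule 102): 1110101011
Gen 4 (rule 193): 0110000001
Gen 5 (rule 26): 1101000010
Gen 6 (rule 102): 0111000110
Gen 7 (rule 193): 0011010010
Gen 8 (rule 26): 0110001101
Gen 9 (rule 102): 1010010111
Gen 10 (rule 193): 0000000011
Gen 11 (rule 26): 0000000110
Gen 12 (rule 102): 0000001010

Answer: never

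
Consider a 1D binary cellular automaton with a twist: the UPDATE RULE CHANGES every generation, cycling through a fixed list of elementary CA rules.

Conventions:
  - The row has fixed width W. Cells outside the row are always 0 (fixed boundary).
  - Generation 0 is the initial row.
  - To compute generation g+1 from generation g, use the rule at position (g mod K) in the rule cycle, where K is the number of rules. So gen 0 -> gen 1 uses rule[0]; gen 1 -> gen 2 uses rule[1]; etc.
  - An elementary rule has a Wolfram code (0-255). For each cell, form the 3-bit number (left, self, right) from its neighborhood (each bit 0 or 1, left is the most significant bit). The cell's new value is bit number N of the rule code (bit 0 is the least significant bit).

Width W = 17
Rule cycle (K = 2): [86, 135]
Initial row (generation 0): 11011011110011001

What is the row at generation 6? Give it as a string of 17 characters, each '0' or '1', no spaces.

Answer: 11011011000101001

Derivation:
Gen 0: 11011011110011001
Gen 1 (rule 86): 01001000011101111
Gen 2 (rule 135): 11011011101000110
Gen 3 (rule 86): 01001000101101011
Gen 4 (rule 135): 11011011100001000
Gen 5 (rule 86): 01001000110011100
Gen 6 (rule 135): 11011011000101001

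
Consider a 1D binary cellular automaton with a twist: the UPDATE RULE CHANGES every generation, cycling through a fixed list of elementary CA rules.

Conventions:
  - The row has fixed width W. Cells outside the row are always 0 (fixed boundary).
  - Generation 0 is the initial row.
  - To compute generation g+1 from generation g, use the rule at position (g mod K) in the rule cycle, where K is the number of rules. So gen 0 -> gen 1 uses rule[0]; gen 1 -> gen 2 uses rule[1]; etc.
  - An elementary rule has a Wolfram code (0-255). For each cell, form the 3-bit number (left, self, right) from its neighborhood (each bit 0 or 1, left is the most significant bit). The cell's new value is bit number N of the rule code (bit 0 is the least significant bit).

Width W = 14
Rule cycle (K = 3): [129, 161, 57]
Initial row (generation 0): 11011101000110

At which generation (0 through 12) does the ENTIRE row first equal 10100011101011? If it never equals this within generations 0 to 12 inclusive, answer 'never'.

Gen 0: 11011101000110
Gen 1 (rule 129): 00001000010000
Gen 2 (rule 161): 11100011000111
Gen 3 (rule 57): 10011010110100
Gen 4 (rule 129): 00000000000001
Gen 5 (rule 161): 11111111111100
Gen 6 (rule 57): 10000000000011
Gen 7 (rule 129): 00111111111000
Gen 8 (rule 161): 10011111110011
Gen 9 (rule 57): 01010000001010
Gen 10 (rule 129): 00000111100000
Gen 11 (rule 161): 11110011001111
Gen 12 (rule 57): 10001010101000

Answer: never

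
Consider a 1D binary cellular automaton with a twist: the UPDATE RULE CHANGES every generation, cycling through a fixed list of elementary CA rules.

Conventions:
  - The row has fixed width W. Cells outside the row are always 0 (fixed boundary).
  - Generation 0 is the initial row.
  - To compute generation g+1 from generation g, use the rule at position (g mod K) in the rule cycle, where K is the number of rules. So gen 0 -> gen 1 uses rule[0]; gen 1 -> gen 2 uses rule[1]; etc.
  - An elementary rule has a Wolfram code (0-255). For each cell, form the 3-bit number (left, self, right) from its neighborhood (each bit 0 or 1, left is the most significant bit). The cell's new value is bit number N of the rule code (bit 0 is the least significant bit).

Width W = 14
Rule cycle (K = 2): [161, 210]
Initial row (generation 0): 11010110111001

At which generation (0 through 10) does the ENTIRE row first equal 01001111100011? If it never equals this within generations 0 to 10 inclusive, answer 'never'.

Gen 0: 11010110111001
Gen 1 (rule 161): 00101001010000
Gen 2 (rule 210): 01000110001000
Gen 3 (rule 161): 00010000100011
Gen 4 (rule 210): 00101001010101
Gen 5 (rule 161): 10010000101010
Gen 6 (rule 210): 01101001000001
Gen 7 (rule 161): 00010000011100
Gen 8 (rule 210): 00101000101110
Gen 9 (rule 161): 10010010010100
Gen 10 (rule 210): 01101101100010

Answer: never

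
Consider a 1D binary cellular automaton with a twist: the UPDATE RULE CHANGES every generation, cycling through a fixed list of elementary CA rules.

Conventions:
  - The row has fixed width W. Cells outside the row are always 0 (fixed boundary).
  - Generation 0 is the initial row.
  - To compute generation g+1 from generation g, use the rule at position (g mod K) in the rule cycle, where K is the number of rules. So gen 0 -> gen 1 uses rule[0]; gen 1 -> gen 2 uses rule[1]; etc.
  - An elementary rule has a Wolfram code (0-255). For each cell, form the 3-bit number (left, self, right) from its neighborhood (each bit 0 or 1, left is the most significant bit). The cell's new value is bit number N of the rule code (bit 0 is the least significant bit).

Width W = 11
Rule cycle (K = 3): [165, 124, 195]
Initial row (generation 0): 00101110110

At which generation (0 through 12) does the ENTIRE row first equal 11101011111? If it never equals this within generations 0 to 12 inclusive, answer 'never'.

Gen 0: 00101110110
Gen 1 (rule 165): 10110101000
Gen 2 (rule 124): 11111111100
Gen 3 (rule 195): 01111111101
Gen 4 (rule 165): 00111111011
Gen 5 (rule 124): 00100001111
Gen 6 (rule 195): 11001110111
Gen 7 (rule 165): 00000101010
Gen 8 (rule 124): 00000111111
Gen 9 (rule 195): 11111011111
Gen 10 (rule 165): 01110101110
Gen 11 (rule 124): 01011111011
Gen 12 (rule 195): 10001111001

Answer: never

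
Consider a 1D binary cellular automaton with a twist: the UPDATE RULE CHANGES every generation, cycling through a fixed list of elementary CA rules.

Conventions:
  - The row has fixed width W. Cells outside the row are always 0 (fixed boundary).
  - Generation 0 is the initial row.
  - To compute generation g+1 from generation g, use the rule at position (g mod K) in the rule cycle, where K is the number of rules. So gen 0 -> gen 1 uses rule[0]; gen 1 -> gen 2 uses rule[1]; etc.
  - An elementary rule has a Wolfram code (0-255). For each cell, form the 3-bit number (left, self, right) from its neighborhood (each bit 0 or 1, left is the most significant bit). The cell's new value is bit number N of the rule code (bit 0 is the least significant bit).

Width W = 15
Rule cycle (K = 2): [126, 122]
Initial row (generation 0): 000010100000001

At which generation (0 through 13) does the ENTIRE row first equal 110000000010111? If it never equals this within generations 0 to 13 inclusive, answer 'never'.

Gen 0: 000010100000001
Gen 1 (rule 126): 000111110000011
Gen 2 (rule 122): 001100011000111
Gen 3 (rule 126): 011110111101101
Gen 4 (rule 122): 110011100111110
Gen 5 (rule 126): 111110111100011
Gen 6 (rule 122): 100011100110111
Gen 7 (rule 126): 110110111111101
Gen 8 (rule 122): 111111100000110
Gen 9 (rule 126): 100000110001111
Gen 10 (rule 122): 010001111011001
Gen 11 (rule 126): 111011001111111
Gen 12 (rule 122): 101111111000001
Gen 13 (rule 126): 111000001100011

Answer: never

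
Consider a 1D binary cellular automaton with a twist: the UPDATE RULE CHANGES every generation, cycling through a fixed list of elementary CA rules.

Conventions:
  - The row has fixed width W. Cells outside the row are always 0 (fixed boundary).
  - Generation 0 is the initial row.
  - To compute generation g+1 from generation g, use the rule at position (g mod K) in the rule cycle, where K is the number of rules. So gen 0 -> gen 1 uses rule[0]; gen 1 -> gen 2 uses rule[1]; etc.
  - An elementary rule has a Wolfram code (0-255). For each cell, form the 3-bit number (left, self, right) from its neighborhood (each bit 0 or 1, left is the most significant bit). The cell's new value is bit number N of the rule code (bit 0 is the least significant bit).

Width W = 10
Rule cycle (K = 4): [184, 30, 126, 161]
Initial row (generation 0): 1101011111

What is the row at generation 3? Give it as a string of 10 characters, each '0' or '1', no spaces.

Answer: 1111110011

Derivation:
Gen 0: 1101011111
Gen 1 (rule 184): 1010111110
Gen 2 (rule 30): 1010100001
Gen 3 (rule 126): 1111110011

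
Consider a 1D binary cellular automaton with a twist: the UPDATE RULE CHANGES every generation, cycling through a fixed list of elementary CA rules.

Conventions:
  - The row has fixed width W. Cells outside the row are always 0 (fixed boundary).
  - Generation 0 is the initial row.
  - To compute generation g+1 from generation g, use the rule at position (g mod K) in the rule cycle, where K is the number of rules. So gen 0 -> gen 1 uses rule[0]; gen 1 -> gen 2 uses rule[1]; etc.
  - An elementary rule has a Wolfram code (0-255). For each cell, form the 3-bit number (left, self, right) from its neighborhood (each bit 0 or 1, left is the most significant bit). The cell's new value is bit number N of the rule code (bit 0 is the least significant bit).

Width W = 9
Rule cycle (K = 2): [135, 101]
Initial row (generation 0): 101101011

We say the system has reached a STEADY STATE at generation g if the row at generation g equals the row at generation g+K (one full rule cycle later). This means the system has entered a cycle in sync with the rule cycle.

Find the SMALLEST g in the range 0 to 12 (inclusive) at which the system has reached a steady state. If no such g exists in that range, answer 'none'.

Answer: 0

Derivation:
Gen 0: 101101011
Gen 1 (rule 135): 100001000
Gen 2 (rule 101): 101101011
Gen 3 (rule 135): 100001000
Gen 4 (rule 101): 101101011
Gen 5 (rule 135): 100001000
Gen 6 (rule 101): 101101011
Gen 7 (rule 135): 100001000
Gen 8 (rule 101): 101101011
Gen 9 (rule 135): 100001000
Gen 10 (rule 101): 101101011
Gen 11 (rule 135): 100001000
Gen 12 (rule 101): 101101011
Gen 13 (rule 135): 100001000
Gen 14 (rule 101): 101101011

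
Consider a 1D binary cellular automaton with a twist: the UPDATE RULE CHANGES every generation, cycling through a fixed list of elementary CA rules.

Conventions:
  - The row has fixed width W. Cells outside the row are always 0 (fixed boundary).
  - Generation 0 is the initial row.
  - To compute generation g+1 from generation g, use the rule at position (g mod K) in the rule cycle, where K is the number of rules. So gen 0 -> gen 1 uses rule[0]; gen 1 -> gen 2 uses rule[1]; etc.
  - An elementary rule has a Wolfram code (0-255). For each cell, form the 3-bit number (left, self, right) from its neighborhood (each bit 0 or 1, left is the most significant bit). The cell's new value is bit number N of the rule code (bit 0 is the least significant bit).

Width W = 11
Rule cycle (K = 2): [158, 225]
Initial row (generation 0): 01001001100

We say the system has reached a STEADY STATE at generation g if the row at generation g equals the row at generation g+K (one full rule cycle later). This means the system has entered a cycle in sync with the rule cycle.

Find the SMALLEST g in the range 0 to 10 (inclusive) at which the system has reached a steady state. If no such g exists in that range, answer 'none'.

Gen 0: 01001001100
Gen 1 (rule 158): 11111111010
Gen 2 (rule 225): 01111111100
Gen 3 (rule 158): 11111111010
Gen 4 (rule 225): 01111111100
Gen 5 (rule 158): 11111111010
Gen 6 (rule 225): 01111111100
Gen 7 (rule 158): 11111111010
Gen 8 (rule 225): 01111111100
Gen 9 (rule 158): 11111111010
Gen 10 (rule 225): 01111111100
Gen 11 (rule 158): 11111111010
Gen 12 (rule 225): 01111111100

Answer: 1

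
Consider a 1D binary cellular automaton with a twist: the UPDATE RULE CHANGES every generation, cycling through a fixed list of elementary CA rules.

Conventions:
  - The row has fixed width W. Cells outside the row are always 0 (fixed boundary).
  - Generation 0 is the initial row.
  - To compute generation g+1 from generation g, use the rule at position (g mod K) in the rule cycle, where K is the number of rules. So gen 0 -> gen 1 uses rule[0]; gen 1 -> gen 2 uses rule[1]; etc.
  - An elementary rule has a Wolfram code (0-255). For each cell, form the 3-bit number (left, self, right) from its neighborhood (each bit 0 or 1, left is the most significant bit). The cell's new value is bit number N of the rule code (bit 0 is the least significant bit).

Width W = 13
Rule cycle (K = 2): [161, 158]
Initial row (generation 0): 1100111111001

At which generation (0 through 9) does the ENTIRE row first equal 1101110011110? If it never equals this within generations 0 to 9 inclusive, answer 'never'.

Answer: 4

Derivation:
Gen 0: 1100111111001
Gen 1 (rule 161): 0000011110000
Gen 2 (rule 158): 0000111101000
Gen 3 (rule 161): 1110011010011
Gen 4 (rule 158): 1101110011110
Gen 5 (rule 161): 0010100001100
Gen 6 (rule 158): 0110110011010
Gen 7 (rule 161): 0001000000100
Gen 8 (rule 158): 0011100001110
Gen 9 (rule 161): 1001001100100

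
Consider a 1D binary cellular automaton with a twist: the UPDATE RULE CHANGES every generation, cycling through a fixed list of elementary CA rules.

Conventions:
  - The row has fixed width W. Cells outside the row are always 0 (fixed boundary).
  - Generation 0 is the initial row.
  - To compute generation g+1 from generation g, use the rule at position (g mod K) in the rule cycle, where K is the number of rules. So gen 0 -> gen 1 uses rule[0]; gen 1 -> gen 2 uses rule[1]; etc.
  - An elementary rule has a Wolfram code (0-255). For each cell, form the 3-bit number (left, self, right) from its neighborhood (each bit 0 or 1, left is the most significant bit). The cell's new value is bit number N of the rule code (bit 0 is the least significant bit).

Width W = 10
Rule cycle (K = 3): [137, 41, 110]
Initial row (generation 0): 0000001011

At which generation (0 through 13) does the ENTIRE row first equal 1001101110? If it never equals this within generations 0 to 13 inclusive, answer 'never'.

Answer: never

Derivation:
Gen 0: 0000001011
Gen 1 (rule 137): 1111100010
Gen 2 (rule 41): 1000001000
Gen 3 (rule 110): 1000011000
Gen 4 (rule 137): 0011010011
Gen 5 (rule 41): 1010100010
Gen 6 (rule 110): 1111100110
Gen 7 (rule 137): 1111000100
Gen 8 (rule 41): 1000010001
Gen 9 (rule 110): 1000110011
Gen 10 (rule 137): 0010100010
Gen 11 (rule 41): 1001001000
Gen 12 (rule 110): 1011011000
Gen 13 (rule 137): 0010010011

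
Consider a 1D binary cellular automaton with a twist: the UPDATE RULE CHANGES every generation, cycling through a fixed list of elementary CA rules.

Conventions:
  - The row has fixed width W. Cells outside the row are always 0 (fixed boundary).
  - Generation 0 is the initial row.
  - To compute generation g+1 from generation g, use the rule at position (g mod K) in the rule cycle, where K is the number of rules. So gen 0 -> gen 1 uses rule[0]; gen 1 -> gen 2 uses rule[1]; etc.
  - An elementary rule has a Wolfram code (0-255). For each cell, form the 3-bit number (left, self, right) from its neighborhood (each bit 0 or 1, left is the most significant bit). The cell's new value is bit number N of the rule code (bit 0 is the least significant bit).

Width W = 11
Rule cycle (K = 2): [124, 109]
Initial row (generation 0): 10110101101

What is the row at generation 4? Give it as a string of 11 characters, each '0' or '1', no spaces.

Gen 0: 10110101101
Gen 1 (rule 124): 11111111111
Gen 2 (rule 109): 10000000001
Gen 3 (rule 124): 11000000001
Gen 4 (rule 109): 11011111101

Answer: 11011111101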